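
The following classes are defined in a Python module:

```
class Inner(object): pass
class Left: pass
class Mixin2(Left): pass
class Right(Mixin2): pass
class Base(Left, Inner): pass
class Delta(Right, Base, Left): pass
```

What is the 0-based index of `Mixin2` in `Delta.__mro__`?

L[Delta] = Delta + merge(L[Right], L[Base], L[Left], [Right Base Left])
  take Right:  [Right Mixin2 Left object] + [Base Left Inner object] + [Left object] + [Right Base Left]
  take Mixin2:  [Mixin2 Left object] + [Base Left Inner object] + [Left object] + [Base Left]
  take Base:  [Left object] + [Base Left Inner object] + [Left object] + [Base Left]
  take Left:  [Left object] + [Left Inner object] + [Left object] + [Left]
  take Inner:  [object] + [Inner object] + [object]
  take object:  [object] + [object] + [object]
MRO: Delta Right Mixin2 Base Left Inner object
Mixin2 sits at index 2.

2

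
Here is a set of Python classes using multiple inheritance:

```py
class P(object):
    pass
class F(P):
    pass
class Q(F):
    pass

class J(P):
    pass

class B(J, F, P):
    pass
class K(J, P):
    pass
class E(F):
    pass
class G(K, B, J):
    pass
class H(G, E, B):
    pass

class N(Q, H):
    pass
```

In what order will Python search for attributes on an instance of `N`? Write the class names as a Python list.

[N, Q, H, G, K, E, B, J, F, P, object]

L[N] = N + merge(L[Q], L[H], [Q H])
  take Q:  [Q F P object] + [H G K E B J F P object] + [Q H]
  take H:  [F P object] + [H G K E B J F P object] + [H]
  take G:  [F P object] + [G K E B J F P object]
  take K:  [F P object] + [K E B J F P object]
  take E:  [F P object] + [E B J F P object]
  take B:  [F P object] + [B J F P object]
  take J:  [F P object] + [J F P object]
  take F:  [F P object] + [F P object]
  take P:  [P object] + [P object]
  take object:  [object] + [object]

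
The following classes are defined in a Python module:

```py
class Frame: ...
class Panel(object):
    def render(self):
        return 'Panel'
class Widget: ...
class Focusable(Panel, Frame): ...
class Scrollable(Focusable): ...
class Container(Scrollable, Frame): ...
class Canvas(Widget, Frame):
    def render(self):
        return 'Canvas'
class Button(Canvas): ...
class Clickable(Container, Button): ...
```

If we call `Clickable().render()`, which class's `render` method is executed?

Panel

L[Clickable] = Clickable + merge(L[Container], L[Button], [Container Button])
  take Container:  [Container Scrollable Focusable Panel Frame object] + [Button Canvas Widget Frame object] + [Container Button]
  take Scrollable:  [Scrollable Focusable Panel Frame object] + [Button Canvas Widget Frame object] + [Button]
  take Focusable:  [Focusable Panel Frame object] + [Button Canvas Widget Frame object] + [Button]
  take Panel:  [Panel Frame object] + [Button Canvas Widget Frame object] + [Button]
  take Button:  [Frame object] + [Button Canvas Widget Frame object] + [Button]
  take Canvas:  [Frame object] + [Canvas Widget Frame object]
  take Widget:  [Frame object] + [Widget Frame object]
  take Frame:  [Frame object] + [Frame object]
  take object:  [object] + [object]
MRO: Clickable Container Scrollable Focusable Panel Button Canvas Widget Frame object
render is defined in: Canvas, Panel. First along the MRO is Panel.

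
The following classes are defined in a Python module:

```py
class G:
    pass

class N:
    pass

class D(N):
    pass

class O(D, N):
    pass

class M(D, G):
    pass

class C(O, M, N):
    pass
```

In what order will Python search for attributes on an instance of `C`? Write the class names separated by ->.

L[C] = C + merge(L[O], L[M], L[N], [O M N])
  take O:  [O D N object] + [M D N G object] + [N object] + [O M N]
  take M:  [D N object] + [M D N G object] + [N object] + [M N]
  take D:  [D N object] + [D N G object] + [N object] + [N]
  take N:  [N object] + [N G object] + [N object] + [N]
  take G:  [object] + [G object] + [object]
  take object:  [object] + [object] + [object]

C -> O -> M -> D -> N -> G -> object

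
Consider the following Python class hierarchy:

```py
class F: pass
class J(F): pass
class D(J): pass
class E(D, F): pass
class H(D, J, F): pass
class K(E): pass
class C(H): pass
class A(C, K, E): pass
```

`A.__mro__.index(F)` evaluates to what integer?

L[A] = A + merge(L[C], L[K], L[E], [C K E])
  take C:  [C H D J F object] + [K E D J F object] + [E D J F object] + [C K E]
  take H:  [H D J F object] + [K E D J F object] + [E D J F object] + [K E]
  take K:  [D J F object] + [K E D J F object] + [E D J F object] + [K E]
  take E:  [D J F object] + [E D J F object] + [E D J F object] + [E]
  take D:  [D J F object] + [D J F object] + [D J F object]
  take J:  [J F object] + [J F object] + [J F object]
  take F:  [F object] + [F object] + [F object]
  take object:  [object] + [object] + [object]
MRO: A C H K E D J F object
F sits at index 7.

7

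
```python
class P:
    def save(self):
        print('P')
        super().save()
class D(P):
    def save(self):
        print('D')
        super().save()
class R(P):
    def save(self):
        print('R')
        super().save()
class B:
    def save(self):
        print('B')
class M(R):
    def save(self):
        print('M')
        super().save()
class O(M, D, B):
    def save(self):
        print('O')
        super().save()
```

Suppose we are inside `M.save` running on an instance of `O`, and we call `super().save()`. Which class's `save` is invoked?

R

L[O] = O + merge(L[M], L[D], L[B], [M D B])
  take M:  [M R P object] + [D P object] + [B object] + [M D B]
  take R:  [R P object] + [D P object] + [B object] + [D B]
  take D:  [P object] + [D P object] + [B object] + [D B]
  take P:  [P object] + [P object] + [B object] + [B]
  take B:  [object] + [object] + [B object] + [B]
  take object:  [object] + [object] + [object]
MRO: O M R D P B object
super() in M.save on a O instance goes to the class after M in O's MRO: R.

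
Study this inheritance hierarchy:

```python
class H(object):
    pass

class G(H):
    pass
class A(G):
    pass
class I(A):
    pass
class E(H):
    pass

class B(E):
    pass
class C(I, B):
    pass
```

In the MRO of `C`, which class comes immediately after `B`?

L[C] = C + merge(L[I], L[B], [I B])
  take I:  [I A G H object] + [B E H object] + [I B]
  take A:  [A G H object] + [B E H object] + [B]
  take G:  [G H object] + [B E H object] + [B]
  take B:  [H object] + [B E H object] + [B]
  take E:  [H object] + [E H object]
  take H:  [H object] + [H object]
  take object:  [object] + [object]
MRO: C I A G B E H object
B is at position 4; next is E.

E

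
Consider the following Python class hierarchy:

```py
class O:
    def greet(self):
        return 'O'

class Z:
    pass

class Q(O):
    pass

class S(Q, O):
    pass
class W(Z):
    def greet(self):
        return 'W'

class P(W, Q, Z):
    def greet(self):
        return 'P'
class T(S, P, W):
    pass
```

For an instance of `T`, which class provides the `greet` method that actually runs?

P

L[T] = T + merge(L[S], L[P], L[W], [S P W])
  take S:  [S Q O object] + [P W Q Z O object] + [W Z object] + [S P W]
  take P:  [Q O object] + [P W Q Z O object] + [W Z object] + [P W]
  take W:  [Q O object] + [W Q Z O object] + [W Z object] + [W]
  take Q:  [Q O object] + [Q Z O object] + [Z object]
  take Z:  [O object] + [Z O object] + [Z object]
  take O:  [O object] + [O object] + [object]
  take object:  [object] + [object] + [object]
MRO: T S P W Q Z O object
greet is defined in: O, P, W. First along the MRO is P.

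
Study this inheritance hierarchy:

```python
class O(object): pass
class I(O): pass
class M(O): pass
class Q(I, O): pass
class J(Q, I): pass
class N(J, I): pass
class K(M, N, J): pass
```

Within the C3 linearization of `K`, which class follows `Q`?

I

L[K] = K + merge(L[M], L[N], L[J], [M N J])
  take M:  [M O object] + [N J Q I O object] + [J Q I O object] + [M N J]
  take N:  [O object] + [N J Q I O object] + [J Q I O object] + [N J]
  take J:  [O object] + [J Q I O object] + [J Q I O object] + [J]
  take Q:  [O object] + [Q I O object] + [Q I O object]
  take I:  [O object] + [I O object] + [I O object]
  take O:  [O object] + [O object] + [O object]
  take object:  [object] + [object] + [object]
MRO: K M N J Q I O object
Q is at position 4; next is I.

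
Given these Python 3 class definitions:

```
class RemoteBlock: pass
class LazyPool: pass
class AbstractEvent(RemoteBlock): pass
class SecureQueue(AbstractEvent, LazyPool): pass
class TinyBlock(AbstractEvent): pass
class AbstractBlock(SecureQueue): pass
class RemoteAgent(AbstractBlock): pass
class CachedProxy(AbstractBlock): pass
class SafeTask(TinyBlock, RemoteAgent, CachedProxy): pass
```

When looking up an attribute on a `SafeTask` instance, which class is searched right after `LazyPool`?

object

L[SafeTask] = SafeTask + merge(L[TinyBlock], L[RemoteAgent], L[CachedProxy], [TinyBlock RemoteAgent CachedProxy])
  take TinyBlock:  [TinyBlock AbstractEvent RemoteBlock object] + [RemoteAgent AbstractBlock SecureQueue AbstractEvent RemoteBlock LazyPool object] + [CachedProxy AbstractBlock SecureQueue AbstractEvent RemoteBlock LazyPool object] + [TinyBlock RemoteAgent CachedProxy]
  take RemoteAgent:  [AbstractEvent RemoteBlock object] + [RemoteAgent AbstractBlock SecureQueue AbstractEvent RemoteBlock LazyPool object] + [CachedProxy AbstractBlock SecureQueue AbstractEvent RemoteBlock LazyPool object] + [RemoteAgent CachedProxy]
  take CachedProxy:  [AbstractEvent RemoteBlock object] + [AbstractBlock SecureQueue AbstractEvent RemoteBlock LazyPool object] + [CachedProxy AbstractBlock SecureQueue AbstractEvent RemoteBlock LazyPool object] + [CachedProxy]
  take AbstractBlock:  [AbstractEvent RemoteBlock object] + [AbstractBlock SecureQueue AbstractEvent RemoteBlock LazyPool object] + [AbstractBlock SecureQueue AbstractEvent RemoteBlock LazyPool object]
  take SecureQueue:  [AbstractEvent RemoteBlock object] + [SecureQueue AbstractEvent RemoteBlock LazyPool object] + [SecureQueue AbstractEvent RemoteBlock LazyPool object]
  take AbstractEvent:  [AbstractEvent RemoteBlock object] + [AbstractEvent RemoteBlock LazyPool object] + [AbstractEvent RemoteBlock LazyPool object]
  take RemoteBlock:  [RemoteBlock object] + [RemoteBlock LazyPool object] + [RemoteBlock LazyPool object]
  take LazyPool:  [object] + [LazyPool object] + [LazyPool object]
  take object:  [object] + [object] + [object]
MRO: SafeTask TinyBlock RemoteAgent CachedProxy AbstractBlock SecureQueue AbstractEvent RemoteBlock LazyPool object
LazyPool is at position 8; next is object.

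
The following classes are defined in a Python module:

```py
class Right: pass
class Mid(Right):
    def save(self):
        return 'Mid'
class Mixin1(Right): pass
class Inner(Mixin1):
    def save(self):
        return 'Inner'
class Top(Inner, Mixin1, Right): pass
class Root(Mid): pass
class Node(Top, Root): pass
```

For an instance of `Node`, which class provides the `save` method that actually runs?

Inner

L[Node] = Node + merge(L[Top], L[Root], [Top Root])
  take Top:  [Top Inner Mixin1 Right object] + [Root Mid Right object] + [Top Root]
  take Inner:  [Inner Mixin1 Right object] + [Root Mid Right object] + [Root]
  take Mixin1:  [Mixin1 Right object] + [Root Mid Right object] + [Root]
  take Root:  [Right object] + [Root Mid Right object] + [Root]
  take Mid:  [Right object] + [Mid Right object]
  take Right:  [Right object] + [Right object]
  take object:  [object] + [object]
MRO: Node Top Inner Mixin1 Root Mid Right object
save is defined in: Inner, Mid. First along the MRO is Inner.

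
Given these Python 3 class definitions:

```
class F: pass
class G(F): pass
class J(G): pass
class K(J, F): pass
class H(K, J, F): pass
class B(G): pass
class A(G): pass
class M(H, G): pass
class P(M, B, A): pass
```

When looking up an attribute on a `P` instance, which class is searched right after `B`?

L[P] = P + merge(L[M], L[B], L[A], [M B A])
  take M:  [M H K J G F object] + [B G F object] + [A G F object] + [M B A]
  take H:  [H K J G F object] + [B G F object] + [A G F object] + [B A]
  take K:  [K J G F object] + [B G F object] + [A G F object] + [B A]
  take J:  [J G F object] + [B G F object] + [A G F object] + [B A]
  take B:  [G F object] + [B G F object] + [A G F object] + [B A]
  take A:  [G F object] + [G F object] + [A G F object] + [A]
  take G:  [G F object] + [G F object] + [G F object]
  take F:  [F object] + [F object] + [F object]
  take object:  [object] + [object] + [object]
MRO: P M H K J B A G F object
B is at position 5; next is A.

A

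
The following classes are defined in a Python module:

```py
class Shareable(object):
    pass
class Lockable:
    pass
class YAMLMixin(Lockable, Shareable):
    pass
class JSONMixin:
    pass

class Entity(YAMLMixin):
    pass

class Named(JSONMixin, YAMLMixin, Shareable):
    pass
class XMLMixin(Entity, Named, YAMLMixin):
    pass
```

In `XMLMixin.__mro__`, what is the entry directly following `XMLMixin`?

Entity

L[XMLMixin] = XMLMixin + merge(L[Entity], L[Named], L[YAMLMixin], [Entity Named YAMLMixin])
  take Entity:  [Entity YAMLMixin Lockable Shareable object] + [Named JSONMixin YAMLMixin Lockable Shareable object] + [YAMLMixin Lockable Shareable object] + [Entity Named YAMLMixin]
  take Named:  [YAMLMixin Lockable Shareable object] + [Named JSONMixin YAMLMixin Lockable Shareable object] + [YAMLMixin Lockable Shareable object] + [Named YAMLMixin]
  take JSONMixin:  [YAMLMixin Lockable Shareable object] + [JSONMixin YAMLMixin Lockable Shareable object] + [YAMLMixin Lockable Shareable object] + [YAMLMixin]
  take YAMLMixin:  [YAMLMixin Lockable Shareable object] + [YAMLMixin Lockable Shareable object] + [YAMLMixin Lockable Shareable object] + [YAMLMixin]
  take Lockable:  [Lockable Shareable object] + [Lockable Shareable object] + [Lockable Shareable object]
  take Shareable:  [Shareable object] + [Shareable object] + [Shareable object]
  take object:  [object] + [object] + [object]
MRO: XMLMixin Entity Named JSONMixin YAMLMixin Lockable Shareable object
XMLMixin is at position 0; next is Entity.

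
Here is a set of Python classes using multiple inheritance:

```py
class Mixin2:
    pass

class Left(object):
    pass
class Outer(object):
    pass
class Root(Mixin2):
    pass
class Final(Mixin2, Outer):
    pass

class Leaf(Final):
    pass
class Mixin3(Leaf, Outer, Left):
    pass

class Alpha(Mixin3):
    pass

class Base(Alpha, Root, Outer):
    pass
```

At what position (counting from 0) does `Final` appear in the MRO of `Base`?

L[Base] = Base + merge(L[Alpha], L[Root], L[Outer], [Alpha Root Outer])
  take Alpha:  [Alpha Mixin3 Leaf Final Mixin2 Outer Left object] + [Root Mixin2 object] + [Outer object] + [Alpha Root Outer]
  take Mixin3:  [Mixin3 Leaf Final Mixin2 Outer Left object] + [Root Mixin2 object] + [Outer object] + [Root Outer]
  take Leaf:  [Leaf Final Mixin2 Outer Left object] + [Root Mixin2 object] + [Outer object] + [Root Outer]
  take Final:  [Final Mixin2 Outer Left object] + [Root Mixin2 object] + [Outer object] + [Root Outer]
  take Root:  [Mixin2 Outer Left object] + [Root Mixin2 object] + [Outer object] + [Root Outer]
  take Mixin2:  [Mixin2 Outer Left object] + [Mixin2 object] + [Outer object] + [Outer]
  take Outer:  [Outer Left object] + [object] + [Outer object] + [Outer]
  take Left:  [Left object] + [object] + [object]
  take object:  [object] + [object] + [object]
MRO: Base Alpha Mixin3 Leaf Final Root Mixin2 Outer Left object
Final sits at index 4.

4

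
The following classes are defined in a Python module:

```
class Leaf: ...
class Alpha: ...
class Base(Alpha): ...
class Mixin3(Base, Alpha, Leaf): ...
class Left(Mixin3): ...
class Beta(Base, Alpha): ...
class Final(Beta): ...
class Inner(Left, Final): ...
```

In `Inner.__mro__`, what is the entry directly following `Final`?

Beta

L[Inner] = Inner + merge(L[Left], L[Final], [Left Final])
  take Left:  [Left Mixin3 Base Alpha Leaf object] + [Final Beta Base Alpha object] + [Left Final]
  take Mixin3:  [Mixin3 Base Alpha Leaf object] + [Final Beta Base Alpha object] + [Final]
  take Final:  [Base Alpha Leaf object] + [Final Beta Base Alpha object] + [Final]
  take Beta:  [Base Alpha Leaf object] + [Beta Base Alpha object]
  take Base:  [Base Alpha Leaf object] + [Base Alpha object]
  take Alpha:  [Alpha Leaf object] + [Alpha object]
  take Leaf:  [Leaf object] + [object]
  take object:  [object] + [object]
MRO: Inner Left Mixin3 Final Beta Base Alpha Leaf object
Final is at position 3; next is Beta.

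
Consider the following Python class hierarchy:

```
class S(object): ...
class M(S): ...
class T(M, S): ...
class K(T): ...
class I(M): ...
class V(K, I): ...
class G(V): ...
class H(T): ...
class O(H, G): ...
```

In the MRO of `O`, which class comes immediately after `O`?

H

L[O] = O + merge(L[H], L[G], [H G])
  take H:  [H T M S object] + [G V K T I M S object] + [H G]
  take G:  [T M S object] + [G V K T I M S object] + [G]
  take V:  [T M S object] + [V K T I M S object]
  take K:  [T M S object] + [K T I M S object]
  take T:  [T M S object] + [T I M S object]
  take I:  [M S object] + [I M S object]
  take M:  [M S object] + [M S object]
  take S:  [S object] + [S object]
  take object:  [object] + [object]
MRO: O H G V K T I M S object
O is at position 0; next is H.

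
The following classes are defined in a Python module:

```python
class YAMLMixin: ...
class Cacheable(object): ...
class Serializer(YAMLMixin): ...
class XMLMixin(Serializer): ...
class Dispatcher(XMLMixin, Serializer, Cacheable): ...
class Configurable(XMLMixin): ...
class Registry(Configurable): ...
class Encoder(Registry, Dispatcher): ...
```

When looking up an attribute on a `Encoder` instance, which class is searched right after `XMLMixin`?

L[Encoder] = Encoder + merge(L[Registry], L[Dispatcher], [Registry Dispatcher])
  take Registry:  [Registry Configurable XMLMixin Serializer YAMLMixin object] + [Dispatcher XMLMixin Serializer YAMLMixin Cacheable object] + [Registry Dispatcher]
  take Configurable:  [Configurable XMLMixin Serializer YAMLMixin object] + [Dispatcher XMLMixin Serializer YAMLMixin Cacheable object] + [Dispatcher]
  take Dispatcher:  [XMLMixin Serializer YAMLMixin object] + [Dispatcher XMLMixin Serializer YAMLMixin Cacheable object] + [Dispatcher]
  take XMLMixin:  [XMLMixin Serializer YAMLMixin object] + [XMLMixin Serializer YAMLMixin Cacheable object]
  take Serializer:  [Serializer YAMLMixin object] + [Serializer YAMLMixin Cacheable object]
  take YAMLMixin:  [YAMLMixin object] + [YAMLMixin Cacheable object]
  take Cacheable:  [object] + [Cacheable object]
  take object:  [object] + [object]
MRO: Encoder Registry Configurable Dispatcher XMLMixin Serializer YAMLMixin Cacheable object
XMLMixin is at position 4; next is Serializer.

Serializer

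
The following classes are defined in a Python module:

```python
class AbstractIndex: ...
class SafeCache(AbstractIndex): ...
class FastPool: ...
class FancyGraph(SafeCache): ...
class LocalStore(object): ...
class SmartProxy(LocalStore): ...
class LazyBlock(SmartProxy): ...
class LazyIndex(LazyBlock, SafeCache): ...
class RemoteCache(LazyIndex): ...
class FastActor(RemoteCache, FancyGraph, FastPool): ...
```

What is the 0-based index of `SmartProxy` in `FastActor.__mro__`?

L[FastActor] = FastActor + merge(L[RemoteCache], L[FancyGraph], L[FastPool], [RemoteCache FancyGraph FastPool])
  take RemoteCache:  [RemoteCache LazyIndex LazyBlock SmartProxy LocalStore SafeCache AbstractIndex object] + [FancyGraph SafeCache AbstractIndex object] + [FastPool object] + [RemoteCache FancyGraph FastPool]
  take LazyIndex:  [LazyIndex LazyBlock SmartProxy LocalStore SafeCache AbstractIndex object] + [FancyGraph SafeCache AbstractIndex object] + [FastPool object] + [FancyGraph FastPool]
  take LazyBlock:  [LazyBlock SmartProxy LocalStore SafeCache AbstractIndex object] + [FancyGraph SafeCache AbstractIndex object] + [FastPool object] + [FancyGraph FastPool]
  take SmartProxy:  [SmartProxy LocalStore SafeCache AbstractIndex object] + [FancyGraph SafeCache AbstractIndex object] + [FastPool object] + [FancyGraph FastPool]
  take LocalStore:  [LocalStore SafeCache AbstractIndex object] + [FancyGraph SafeCache AbstractIndex object] + [FastPool object] + [FancyGraph FastPool]
  take FancyGraph:  [SafeCache AbstractIndex object] + [FancyGraph SafeCache AbstractIndex object] + [FastPool object] + [FancyGraph FastPool]
  take SafeCache:  [SafeCache AbstractIndex object] + [SafeCache AbstractIndex object] + [FastPool object] + [FastPool]
  take AbstractIndex:  [AbstractIndex object] + [AbstractIndex object] + [FastPool object] + [FastPool]
  take FastPool:  [object] + [object] + [FastPool object] + [FastPool]
  take object:  [object] + [object] + [object]
MRO: FastActor RemoteCache LazyIndex LazyBlock SmartProxy LocalStore FancyGraph SafeCache AbstractIndex FastPool object
SmartProxy sits at index 4.

4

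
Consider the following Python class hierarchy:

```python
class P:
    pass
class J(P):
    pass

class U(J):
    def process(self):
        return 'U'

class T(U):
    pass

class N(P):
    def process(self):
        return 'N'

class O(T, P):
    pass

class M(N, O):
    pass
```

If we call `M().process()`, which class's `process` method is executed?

L[M] = M + merge(L[N], L[O], [N O])
  take N:  [N P object] + [O T U J P object] + [N O]
  take O:  [P object] + [O T U J P object] + [O]
  take T:  [P object] + [T U J P object]
  take U:  [P object] + [U J P object]
  take J:  [P object] + [J P object]
  take P:  [P object] + [P object]
  take object:  [object] + [object]
MRO: M N O T U J P object
process is defined in: N, U. First along the MRO is N.

N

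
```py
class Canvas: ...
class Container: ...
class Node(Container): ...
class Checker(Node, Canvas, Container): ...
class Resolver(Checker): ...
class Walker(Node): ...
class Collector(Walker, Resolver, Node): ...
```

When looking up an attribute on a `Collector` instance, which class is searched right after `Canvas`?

L[Collector] = Collector + merge(L[Walker], L[Resolver], L[Node], [Walker Resolver Node])
  take Walker:  [Walker Node Container object] + [Resolver Checker Node Canvas Container object] + [Node Container object] + [Walker Resolver Node]
  take Resolver:  [Node Container object] + [Resolver Checker Node Canvas Container object] + [Node Container object] + [Resolver Node]
  take Checker:  [Node Container object] + [Checker Node Canvas Container object] + [Node Container object] + [Node]
  take Node:  [Node Container object] + [Node Canvas Container object] + [Node Container object] + [Node]
  take Canvas:  [Container object] + [Canvas Container object] + [Container object]
  take Container:  [Container object] + [Container object] + [Container object]
  take object:  [object] + [object] + [object]
MRO: Collector Walker Resolver Checker Node Canvas Container object
Canvas is at position 5; next is Container.

Container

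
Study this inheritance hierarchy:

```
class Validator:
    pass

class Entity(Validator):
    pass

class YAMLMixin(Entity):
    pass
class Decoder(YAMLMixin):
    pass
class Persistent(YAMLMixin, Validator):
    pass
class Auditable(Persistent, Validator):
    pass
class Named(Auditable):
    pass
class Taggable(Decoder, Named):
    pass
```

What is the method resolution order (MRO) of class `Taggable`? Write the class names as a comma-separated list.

Taggable, Decoder, Named, Auditable, Persistent, YAMLMixin, Entity, Validator, object

L[Taggable] = Taggable + merge(L[Decoder], L[Named], [Decoder Named])
  take Decoder:  [Decoder YAMLMixin Entity Validator object] + [Named Auditable Persistent YAMLMixin Entity Validator object] + [Decoder Named]
  take Named:  [YAMLMixin Entity Validator object] + [Named Auditable Persistent YAMLMixin Entity Validator object] + [Named]
  take Auditable:  [YAMLMixin Entity Validator object] + [Auditable Persistent YAMLMixin Entity Validator object]
  take Persistent:  [YAMLMixin Entity Validator object] + [Persistent YAMLMixin Entity Validator object]
  take YAMLMixin:  [YAMLMixin Entity Validator object] + [YAMLMixin Entity Validator object]
  take Entity:  [Entity Validator object] + [Entity Validator object]
  take Validator:  [Validator object] + [Validator object]
  take object:  [object] + [object]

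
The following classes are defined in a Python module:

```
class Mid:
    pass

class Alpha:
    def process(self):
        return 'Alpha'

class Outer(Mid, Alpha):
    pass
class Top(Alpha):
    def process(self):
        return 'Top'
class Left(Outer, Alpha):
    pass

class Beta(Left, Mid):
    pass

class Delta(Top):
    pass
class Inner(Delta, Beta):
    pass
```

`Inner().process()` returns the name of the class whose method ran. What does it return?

L[Inner] = Inner + merge(L[Delta], L[Beta], [Delta Beta])
  take Delta:  [Delta Top Alpha object] + [Beta Left Outer Mid Alpha object] + [Delta Beta]
  take Top:  [Top Alpha object] + [Beta Left Outer Mid Alpha object] + [Beta]
  take Beta:  [Alpha object] + [Beta Left Outer Mid Alpha object] + [Beta]
  take Left:  [Alpha object] + [Left Outer Mid Alpha object]
  take Outer:  [Alpha object] + [Outer Mid Alpha object]
  take Mid:  [Alpha object] + [Mid Alpha object]
  take Alpha:  [Alpha object] + [Alpha object]
  take object:  [object] + [object]
MRO: Inner Delta Top Beta Left Outer Mid Alpha object
process is defined in: Alpha, Top. First along the MRO is Top.

Top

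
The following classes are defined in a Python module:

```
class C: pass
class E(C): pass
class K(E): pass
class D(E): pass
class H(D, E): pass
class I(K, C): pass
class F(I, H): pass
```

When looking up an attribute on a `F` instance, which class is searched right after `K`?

H

L[F] = F + merge(L[I], L[H], [I H])
  take I:  [I K E C object] + [H D E C object] + [I H]
  take K:  [K E C object] + [H D E C object] + [H]
  take H:  [E C object] + [H D E C object] + [H]
  take D:  [E C object] + [D E C object]
  take E:  [E C object] + [E C object]
  take C:  [C object] + [C object]
  take object:  [object] + [object]
MRO: F I K H D E C object
K is at position 2; next is H.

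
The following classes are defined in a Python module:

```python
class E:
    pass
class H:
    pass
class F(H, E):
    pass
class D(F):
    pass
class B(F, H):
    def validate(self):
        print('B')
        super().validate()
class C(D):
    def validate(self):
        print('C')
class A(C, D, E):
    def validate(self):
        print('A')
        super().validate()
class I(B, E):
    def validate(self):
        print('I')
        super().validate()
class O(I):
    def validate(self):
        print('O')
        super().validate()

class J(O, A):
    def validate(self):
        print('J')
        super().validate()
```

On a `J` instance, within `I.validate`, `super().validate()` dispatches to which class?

L[J] = J + merge(L[O], L[A], [O A])
  take O:  [O I B F H E object] + [A C D F H E object] + [O A]
  take I:  [I B F H E object] + [A C D F H E object] + [A]
  take B:  [B F H E object] + [A C D F H E object] + [A]
  take A:  [F H E object] + [A C D F H E object] + [A]
  take C:  [F H E object] + [C D F H E object]
  take D:  [F H E object] + [D F H E object]
  take F:  [F H E object] + [F H E object]
  take H:  [H E object] + [H E object]
  take E:  [E object] + [E object]
  take object:  [object] + [object]
MRO: J O I B A C D F H E object
super() in I.validate on a J instance goes to the class after I in J's MRO: B.

B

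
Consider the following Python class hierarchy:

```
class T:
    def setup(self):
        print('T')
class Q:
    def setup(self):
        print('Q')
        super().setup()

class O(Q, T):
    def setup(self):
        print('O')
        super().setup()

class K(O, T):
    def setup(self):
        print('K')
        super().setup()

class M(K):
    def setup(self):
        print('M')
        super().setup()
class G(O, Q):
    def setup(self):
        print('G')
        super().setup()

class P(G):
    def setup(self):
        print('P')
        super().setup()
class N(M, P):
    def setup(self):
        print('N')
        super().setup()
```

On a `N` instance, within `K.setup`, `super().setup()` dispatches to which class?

L[N] = N + merge(L[M], L[P], [M P])
  take M:  [M K O Q T object] + [P G O Q T object] + [M P]
  take K:  [K O Q T object] + [P G O Q T object] + [P]
  take P:  [O Q T object] + [P G O Q T object] + [P]
  take G:  [O Q T object] + [G O Q T object]
  take O:  [O Q T object] + [O Q T object]
  take Q:  [Q T object] + [Q T object]
  take T:  [T object] + [T object]
  take object:  [object] + [object]
MRO: N M K P G O Q T object
super() in K.setup on a N instance goes to the class after K in N's MRO: P.

P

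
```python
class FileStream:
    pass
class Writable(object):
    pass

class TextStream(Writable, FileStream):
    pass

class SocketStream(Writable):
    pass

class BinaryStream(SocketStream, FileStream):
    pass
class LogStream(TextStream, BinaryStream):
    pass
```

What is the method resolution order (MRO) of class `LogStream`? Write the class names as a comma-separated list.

L[LogStream] = LogStream + merge(L[TextStream], L[BinaryStream], [TextStream BinaryStream])
  take TextStream:  [TextStream Writable FileStream object] + [BinaryStream SocketStream Writable FileStream object] + [TextStream BinaryStream]
  take BinaryStream:  [Writable FileStream object] + [BinaryStream SocketStream Writable FileStream object] + [BinaryStream]
  take SocketStream:  [Writable FileStream object] + [SocketStream Writable FileStream object]
  take Writable:  [Writable FileStream object] + [Writable FileStream object]
  take FileStream:  [FileStream object] + [FileStream object]
  take object:  [object] + [object]

LogStream, TextStream, BinaryStream, SocketStream, Writable, FileStream, object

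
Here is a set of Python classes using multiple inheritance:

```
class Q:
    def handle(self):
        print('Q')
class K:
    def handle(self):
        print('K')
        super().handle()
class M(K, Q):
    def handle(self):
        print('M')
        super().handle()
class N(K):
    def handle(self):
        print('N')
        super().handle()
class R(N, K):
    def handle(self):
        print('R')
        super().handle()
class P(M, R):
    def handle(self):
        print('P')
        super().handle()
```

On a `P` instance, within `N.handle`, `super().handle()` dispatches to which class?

L[P] = P + merge(L[M], L[R], [M R])
  take M:  [M K Q object] + [R N K object] + [M R]
  take R:  [K Q object] + [R N K object] + [R]
  take N:  [K Q object] + [N K object]
  take K:  [K Q object] + [K object]
  take Q:  [Q object] + [object]
  take object:  [object] + [object]
MRO: P M R N K Q object
super() in N.handle on a P instance goes to the class after N in P's MRO: K.

K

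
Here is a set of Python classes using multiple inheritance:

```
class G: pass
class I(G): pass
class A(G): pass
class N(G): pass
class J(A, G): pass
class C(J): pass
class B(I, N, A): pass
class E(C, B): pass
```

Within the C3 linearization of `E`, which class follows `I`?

L[E] = E + merge(L[C], L[B], [C B])
  take C:  [C J A G object] + [B I N A G object] + [C B]
  take J:  [J A G object] + [B I N A G object] + [B]
  take B:  [A G object] + [B I N A G object] + [B]
  take I:  [A G object] + [I N A G object]
  take N:  [A G object] + [N A G object]
  take A:  [A G object] + [A G object]
  take G:  [G object] + [G object]
  take object:  [object] + [object]
MRO: E C J B I N A G object
I is at position 4; next is N.

N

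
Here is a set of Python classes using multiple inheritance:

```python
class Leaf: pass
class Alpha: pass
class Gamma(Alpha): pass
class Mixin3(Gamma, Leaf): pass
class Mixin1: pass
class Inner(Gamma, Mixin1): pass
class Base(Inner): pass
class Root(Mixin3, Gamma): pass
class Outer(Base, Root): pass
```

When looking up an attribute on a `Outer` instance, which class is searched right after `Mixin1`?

Leaf

L[Outer] = Outer + merge(L[Base], L[Root], [Base Root])
  take Base:  [Base Inner Gamma Alpha Mixin1 object] + [Root Mixin3 Gamma Alpha Leaf object] + [Base Root]
  take Inner:  [Inner Gamma Alpha Mixin1 object] + [Root Mixin3 Gamma Alpha Leaf object] + [Root]
  take Root:  [Gamma Alpha Mixin1 object] + [Root Mixin3 Gamma Alpha Leaf object] + [Root]
  take Mixin3:  [Gamma Alpha Mixin1 object] + [Mixin3 Gamma Alpha Leaf object]
  take Gamma:  [Gamma Alpha Mixin1 object] + [Gamma Alpha Leaf object]
  take Alpha:  [Alpha Mixin1 object] + [Alpha Leaf object]
  take Mixin1:  [Mixin1 object] + [Leaf object]
  take Leaf:  [object] + [Leaf object]
  take object:  [object] + [object]
MRO: Outer Base Inner Root Mixin3 Gamma Alpha Mixin1 Leaf object
Mixin1 is at position 7; next is Leaf.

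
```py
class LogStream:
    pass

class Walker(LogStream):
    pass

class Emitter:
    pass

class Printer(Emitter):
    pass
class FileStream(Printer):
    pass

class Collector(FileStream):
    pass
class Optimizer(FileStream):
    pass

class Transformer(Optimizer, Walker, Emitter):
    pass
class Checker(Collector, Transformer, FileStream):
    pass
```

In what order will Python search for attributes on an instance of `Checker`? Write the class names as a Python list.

[Checker, Collector, Transformer, Optimizer, FileStream, Printer, Walker, Emitter, LogStream, object]

L[Checker] = Checker + merge(L[Collector], L[Transformer], L[FileStream], [Collector Transformer FileStream])
  take Collector:  [Collector FileStream Printer Emitter object] + [Transformer Optimizer FileStream Printer Walker Emitter LogStream object] + [FileStream Printer Emitter object] + [Collector Transformer FileStream]
  take Transformer:  [FileStream Printer Emitter object] + [Transformer Optimizer FileStream Printer Walker Emitter LogStream object] + [FileStream Printer Emitter object] + [Transformer FileStream]
  take Optimizer:  [FileStream Printer Emitter object] + [Optimizer FileStream Printer Walker Emitter LogStream object] + [FileStream Printer Emitter object] + [FileStream]
  take FileStream:  [FileStream Printer Emitter object] + [FileStream Printer Walker Emitter LogStream object] + [FileStream Printer Emitter object] + [FileStream]
  take Printer:  [Printer Emitter object] + [Printer Walker Emitter LogStream object] + [Printer Emitter object]
  take Walker:  [Emitter object] + [Walker Emitter LogStream object] + [Emitter object]
  take Emitter:  [Emitter object] + [Emitter LogStream object] + [Emitter object]
  take LogStream:  [object] + [LogStream object] + [object]
  take object:  [object] + [object] + [object]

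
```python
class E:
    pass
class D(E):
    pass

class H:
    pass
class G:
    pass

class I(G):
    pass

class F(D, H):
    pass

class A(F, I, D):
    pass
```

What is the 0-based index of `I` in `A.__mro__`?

2

L[A] = A + merge(L[F], L[I], L[D], [F I D])
  take F:  [F D E H object] + [I G object] + [D E object] + [F I D]
  take I:  [D E H object] + [I G object] + [D E object] + [I D]
  take D:  [D E H object] + [G object] + [D E object] + [D]
  take E:  [E H object] + [G object] + [E object]
  take H:  [H object] + [G object] + [object]
  take G:  [object] + [G object] + [object]
  take object:  [object] + [object] + [object]
MRO: A F I D E H G object
I sits at index 2.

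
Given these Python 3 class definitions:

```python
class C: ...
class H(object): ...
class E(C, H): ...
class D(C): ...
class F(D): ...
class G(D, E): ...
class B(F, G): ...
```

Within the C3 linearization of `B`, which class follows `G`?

D

L[B] = B + merge(L[F], L[G], [F G])
  take F:  [F D C object] + [G D E C H object] + [F G]
  take G:  [D C object] + [G D E C H object] + [G]
  take D:  [D C object] + [D E C H object]
  take E:  [C object] + [E C H object]
  take C:  [C object] + [C H object]
  take H:  [object] + [H object]
  take object:  [object] + [object]
MRO: B F G D E C H object
G is at position 2; next is D.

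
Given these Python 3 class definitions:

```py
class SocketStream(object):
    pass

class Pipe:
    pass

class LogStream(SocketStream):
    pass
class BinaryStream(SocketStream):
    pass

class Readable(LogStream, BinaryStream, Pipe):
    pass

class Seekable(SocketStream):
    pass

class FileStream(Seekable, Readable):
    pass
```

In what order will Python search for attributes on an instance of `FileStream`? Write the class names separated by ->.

L[FileStream] = FileStream + merge(L[Seekable], L[Readable], [Seekable Readable])
  take Seekable:  [Seekable SocketStream object] + [Readable LogStream BinaryStream SocketStream Pipe object] + [Seekable Readable]
  take Readable:  [SocketStream object] + [Readable LogStream BinaryStream SocketStream Pipe object] + [Readable]
  take LogStream:  [SocketStream object] + [LogStream BinaryStream SocketStream Pipe object]
  take BinaryStream:  [SocketStream object] + [BinaryStream SocketStream Pipe object]
  take SocketStream:  [SocketStream object] + [SocketStream Pipe object]
  take Pipe:  [object] + [Pipe object]
  take object:  [object] + [object]

FileStream -> Seekable -> Readable -> LogStream -> BinaryStream -> SocketStream -> Pipe -> object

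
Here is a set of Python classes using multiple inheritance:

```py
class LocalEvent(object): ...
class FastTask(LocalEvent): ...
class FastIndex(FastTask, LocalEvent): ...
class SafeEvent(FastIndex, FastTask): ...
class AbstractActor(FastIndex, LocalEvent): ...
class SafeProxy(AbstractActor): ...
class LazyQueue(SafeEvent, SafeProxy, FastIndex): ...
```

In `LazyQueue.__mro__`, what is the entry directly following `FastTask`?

LocalEvent

L[LazyQueue] = LazyQueue + merge(L[SafeEvent], L[SafeProxy], L[FastIndex], [SafeEvent SafeProxy FastIndex])
  take SafeEvent:  [SafeEvent FastIndex FastTask LocalEvent object] + [SafeProxy AbstractActor FastIndex FastTask LocalEvent object] + [FastIndex FastTask LocalEvent object] + [SafeEvent SafeProxy FastIndex]
  take SafeProxy:  [FastIndex FastTask LocalEvent object] + [SafeProxy AbstractActor FastIndex FastTask LocalEvent object] + [FastIndex FastTask LocalEvent object] + [SafeProxy FastIndex]
  take AbstractActor:  [FastIndex FastTask LocalEvent object] + [AbstractActor FastIndex FastTask LocalEvent object] + [FastIndex FastTask LocalEvent object] + [FastIndex]
  take FastIndex:  [FastIndex FastTask LocalEvent object] + [FastIndex FastTask LocalEvent object] + [FastIndex FastTask LocalEvent object] + [FastIndex]
  take FastTask:  [FastTask LocalEvent object] + [FastTask LocalEvent object] + [FastTask LocalEvent object]
  take LocalEvent:  [LocalEvent object] + [LocalEvent object] + [LocalEvent object]
  take object:  [object] + [object] + [object]
MRO: LazyQueue SafeEvent SafeProxy AbstractActor FastIndex FastTask LocalEvent object
FastTask is at position 5; next is LocalEvent.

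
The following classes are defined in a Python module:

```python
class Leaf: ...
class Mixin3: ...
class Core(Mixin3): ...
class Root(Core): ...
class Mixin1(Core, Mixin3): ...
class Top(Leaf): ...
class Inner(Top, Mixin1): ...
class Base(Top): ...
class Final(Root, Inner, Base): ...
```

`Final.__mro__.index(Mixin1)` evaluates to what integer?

L[Final] = Final + merge(L[Root], L[Inner], L[Base], [Root Inner Base])
  take Root:  [Root Core Mixin3 object] + [Inner Top Leaf Mixin1 Core Mixin3 object] + [Base Top Leaf object] + [Root Inner Base]
  take Inner:  [Core Mixin3 object] + [Inner Top Leaf Mixin1 Core Mixin3 object] + [Base Top Leaf object] + [Inner Base]
  take Base:  [Core Mixin3 object] + [Top Leaf Mixin1 Core Mixin3 object] + [Base Top Leaf object] + [Base]
  take Top:  [Core Mixin3 object] + [Top Leaf Mixin1 Core Mixin3 object] + [Top Leaf object]
  take Leaf:  [Core Mixin3 object] + [Leaf Mixin1 Core Mixin3 object] + [Leaf object]
  take Mixin1:  [Core Mixin3 object] + [Mixin1 Core Mixin3 object] + [object]
  take Core:  [Core Mixin3 object] + [Core Mixin3 object] + [object]
  take Mixin3:  [Mixin3 object] + [Mixin3 object] + [object]
  take object:  [object] + [object] + [object]
MRO: Final Root Inner Base Top Leaf Mixin1 Core Mixin3 object
Mixin1 sits at index 6.

6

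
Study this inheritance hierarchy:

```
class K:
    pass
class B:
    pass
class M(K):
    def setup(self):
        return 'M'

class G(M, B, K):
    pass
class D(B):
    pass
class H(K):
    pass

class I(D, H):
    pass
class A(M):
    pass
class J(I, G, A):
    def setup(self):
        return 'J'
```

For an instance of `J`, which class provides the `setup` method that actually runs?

J

L[J] = J + merge(L[I], L[G], L[A], [I G A])
  take I:  [I D B H K object] + [G M B K object] + [A M K object] + [I G A]
  take D:  [D B H K object] + [G M B K object] + [A M K object] + [G A]
  take G:  [B H K object] + [G M B K object] + [A M K object] + [G A]
  take A:  [B H K object] + [M B K object] + [A M K object] + [A]
  take M:  [B H K object] + [M B K object] + [M K object]
  take B:  [B H K object] + [B K object] + [K object]
  take H:  [H K object] + [K object] + [K object]
  take K:  [K object] + [K object] + [K object]
  take object:  [object] + [object] + [object]
MRO: J I D G A M B H K object
setup is defined in: J, M. First along the MRO is J.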